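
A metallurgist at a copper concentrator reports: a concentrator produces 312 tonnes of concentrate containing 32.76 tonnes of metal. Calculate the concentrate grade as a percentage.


10.5%

Grade = (metal in concentrate / concentrate mass) * 100
= (32.76 / 312) * 100
= 0.105 * 100
= 10.5%


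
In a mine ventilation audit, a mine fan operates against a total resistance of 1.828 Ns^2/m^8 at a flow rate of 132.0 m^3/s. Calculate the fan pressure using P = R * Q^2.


31851.072 Pa

Compute Q^2:
Q^2 = 132.0^2 = 17424.0
Compute pressure:
P = R * Q^2 = 1.828 * 17424.0
= 31851.072 Pa


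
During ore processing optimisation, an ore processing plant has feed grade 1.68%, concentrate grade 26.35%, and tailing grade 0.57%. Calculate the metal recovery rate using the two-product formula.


Using the two-product formula:
R = 100 * c * (f - t) / (f * (c - t))
Numerator = 100 * 26.35 * (1.68 - 0.57)
= 100 * 26.35 * 1.11
= 2924.85
Denominator = 1.68 * (26.35 - 0.57)
= 1.68 * 25.78
= 43.3104
R = 2924.85 / 43.3104
= 67.5323%

67.5323%


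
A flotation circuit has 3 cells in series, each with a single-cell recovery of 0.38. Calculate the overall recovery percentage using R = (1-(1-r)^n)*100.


Complement of single-cell recovery:
1 - r = 1 - 0.38 = 0.62
Raise to power n:
(1 - r)^3 = 0.62^3 = 0.238328
Overall recovery:
R = (1 - 0.238328) * 100
= 76.1672%

76.1672%


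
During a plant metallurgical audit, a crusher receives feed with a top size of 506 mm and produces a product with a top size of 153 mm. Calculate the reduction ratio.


3.3072

Reduction ratio = feed size / product size
= 506 / 153
= 3.3072


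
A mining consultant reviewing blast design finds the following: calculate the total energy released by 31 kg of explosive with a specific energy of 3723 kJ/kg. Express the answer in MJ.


115.413 MJ

Energy = mass * specific_energy / 1000
= 31 * 3723 / 1000
= 115413 / 1000
= 115.413 MJ


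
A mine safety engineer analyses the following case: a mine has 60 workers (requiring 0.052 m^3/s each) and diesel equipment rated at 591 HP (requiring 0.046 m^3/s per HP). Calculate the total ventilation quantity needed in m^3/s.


Airflow for workers:
Q_people = 60 * 0.052 = 3.12 m^3/s
Airflow for diesel equipment:
Q_diesel = 591 * 0.046 = 27.186 m^3/s
Total ventilation:
Q_total = 3.12 + 27.186
= 30.306 m^3/s

30.306 m^3/s


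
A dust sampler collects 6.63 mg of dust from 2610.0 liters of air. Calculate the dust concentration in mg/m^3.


2.5402 mg/m^3

Convert liters to m^3: 1 m^3 = 1000 L
Concentration = mass / volume * 1000
= 6.63 / 2610.0 * 1000
= 0.002540229885 * 1000
= 2.5402 mg/m^3


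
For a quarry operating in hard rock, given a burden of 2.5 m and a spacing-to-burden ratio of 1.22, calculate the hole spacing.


3.05 m

Spacing = burden * ratio
= 2.5 * 1.22
= 3.05 m


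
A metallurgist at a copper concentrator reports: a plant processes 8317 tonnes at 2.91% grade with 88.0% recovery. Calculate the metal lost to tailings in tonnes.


29.043 tonnes

Total metal in feed:
= 8317 * 2.91 / 100 = 242.0247 tonnes
Metal recovered:
= 242.0247 * 88.0 / 100 = 212.981736 tonnes
Metal lost to tailings:
= 242.0247 - 212.981736
= 29.043 tonnes


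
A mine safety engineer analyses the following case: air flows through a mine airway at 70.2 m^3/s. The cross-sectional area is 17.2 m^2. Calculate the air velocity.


4.0814 m/s

Velocity = flow rate / cross-sectional area
= 70.2 / 17.2
= 4.0814 m/s


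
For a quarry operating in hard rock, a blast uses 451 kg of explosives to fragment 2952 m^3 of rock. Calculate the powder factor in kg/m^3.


Powder factor = explosive mass / rock volume
= 451 / 2952
= 0.1528 kg/m^3

0.1528 kg/m^3


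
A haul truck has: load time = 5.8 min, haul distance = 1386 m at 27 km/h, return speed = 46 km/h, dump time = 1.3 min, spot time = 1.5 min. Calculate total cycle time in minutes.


Convert haul speed to m/min: 27 * 1000/60 = 450 m/min
Haul time = 1386 / 450 = 3.08 min
Convert return speed to m/min: 46 * 1000/60 = 766.6666667 m/min
Return time = 1386 / 766.6666667 = 1.807826087 min
Total cycle time:
= 5.8 + 3.08 + 1.3 + 1.807826087 + 1.5
= 13.4878 min

13.4878 min


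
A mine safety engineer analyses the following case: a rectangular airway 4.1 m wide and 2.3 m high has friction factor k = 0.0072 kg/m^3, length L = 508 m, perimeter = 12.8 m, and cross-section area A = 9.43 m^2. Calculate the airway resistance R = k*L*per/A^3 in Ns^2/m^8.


0.0558 Ns^2/m^8

Compute the numerator:
k * L * per = 0.0072 * 508 * 12.8
= 46.81728
Compute the denominator:
A^3 = 9.43^3 = 838.561807
Resistance:
R = 46.81728 / 838.561807
= 0.0558 Ns^2/m^8


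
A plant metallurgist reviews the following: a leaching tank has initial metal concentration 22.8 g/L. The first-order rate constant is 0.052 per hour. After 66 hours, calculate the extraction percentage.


96.7678%

Compute the exponent:
-k * t = -0.052 * 66 = -3.432
Remaining concentration:
C = 22.8 * exp(-3.432)
= 22.8 * 0.03232223162
= 0.736946881 g/L
Extracted = 22.8 - 0.736946881 = 22.06305312 g/L
Extraction % = 22.06305312 / 22.8 * 100
= 96.7678%


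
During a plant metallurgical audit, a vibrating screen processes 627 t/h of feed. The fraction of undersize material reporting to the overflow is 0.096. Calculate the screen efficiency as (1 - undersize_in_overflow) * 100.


90.4%

Screen efficiency = (1 - fraction of undersize in overflow) * 100
= (1 - 0.096) * 100
= 0.904 * 100
= 90.4%


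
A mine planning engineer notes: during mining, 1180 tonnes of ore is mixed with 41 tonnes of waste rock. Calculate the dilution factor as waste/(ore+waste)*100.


Total material = ore + waste
= 1180 + 41 = 1221 tonnes
Dilution = waste / total * 100
= 41 / 1221 * 100
= 0.03357903358 * 100
= 3.3579%

3.3579%


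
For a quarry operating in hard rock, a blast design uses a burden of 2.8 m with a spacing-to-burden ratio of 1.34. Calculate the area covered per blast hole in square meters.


First, find the spacing:
Spacing = burden * ratio = 2.8 * 1.34
= 3.752 m
Then, calculate the area:
Area = burden * spacing = 2.8 * 3.752
= 10.5056 m^2

10.5056 m^2


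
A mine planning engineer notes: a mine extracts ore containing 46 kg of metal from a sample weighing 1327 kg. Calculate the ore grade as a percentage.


3.4665%

Ore grade = (metal mass / ore mass) * 100
= (46 / 1327) * 100
= 0.03466465712 * 100
= 3.4665%


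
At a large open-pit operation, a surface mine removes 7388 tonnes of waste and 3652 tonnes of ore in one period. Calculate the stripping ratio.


Stripping ratio = waste tonnage / ore tonnage
= 7388 / 3652
= 2.023

2.023


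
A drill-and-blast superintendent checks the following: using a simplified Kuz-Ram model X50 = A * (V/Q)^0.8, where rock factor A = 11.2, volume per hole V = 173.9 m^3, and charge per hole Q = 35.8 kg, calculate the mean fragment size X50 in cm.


Compute V/Q:
V/Q = 173.9 / 35.8 = 4.857541899
Raise to the power 0.8:
(V/Q)^0.8 = 4.857541899^0.8 = 3.541059664
Multiply by A:
X50 = 11.2 * 3.541059664
= 39.6599 cm

39.6599 cm


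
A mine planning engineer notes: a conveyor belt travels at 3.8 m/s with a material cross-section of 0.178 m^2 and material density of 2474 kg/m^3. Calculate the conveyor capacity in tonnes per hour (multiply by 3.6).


Volumetric flow = speed * area
= 3.8 * 0.178 = 0.6764 m^3/s
Mass flow = volumetric * density
= 0.6764 * 2474 = 1673.4136 kg/s
Convert to t/h: multiply by 3.6
Capacity = 1673.4136 * 3.6
= 6024.289 t/h

6024.289 t/h


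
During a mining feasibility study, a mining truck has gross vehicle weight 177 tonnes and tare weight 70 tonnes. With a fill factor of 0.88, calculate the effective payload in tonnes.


Maximum payload = gross - tare
= 177 - 70 = 107 tonnes
Effective payload = max payload * fill factor
= 107 * 0.88
= 94.16 tonnes

94.16 tonnes


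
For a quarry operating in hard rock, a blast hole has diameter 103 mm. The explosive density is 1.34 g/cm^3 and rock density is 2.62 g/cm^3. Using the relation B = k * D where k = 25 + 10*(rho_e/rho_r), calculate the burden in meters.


First, compute k:
rho_e / rho_r = 1.34 / 2.62 = 0.5114503817
k = 25 + 10 * 0.5114503817 = 30.11450382
Then, compute burden:
B = k * D / 1000 = 30.11450382 * 103 / 1000
= 3101.793893 / 1000
= 3.1018 m

3.1018 m


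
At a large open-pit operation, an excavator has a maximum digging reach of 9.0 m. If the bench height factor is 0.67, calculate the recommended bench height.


Bench height = reach * factor
= 9.0 * 0.67
= 6.03 m

6.03 m


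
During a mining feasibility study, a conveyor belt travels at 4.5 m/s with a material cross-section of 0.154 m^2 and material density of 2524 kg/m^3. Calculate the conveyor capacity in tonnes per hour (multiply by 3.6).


Volumetric flow = speed * area
= 4.5 * 0.154 = 0.693 m^3/s
Mass flow = volumetric * density
= 0.693 * 2524 = 1749.132 kg/s
Convert to t/h: multiply by 3.6
Capacity = 1749.132 * 3.6
= 6296.8752 t/h

6296.8752 t/h


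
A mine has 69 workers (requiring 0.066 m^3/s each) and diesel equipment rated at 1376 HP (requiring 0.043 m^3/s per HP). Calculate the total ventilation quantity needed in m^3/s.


Airflow for workers:
Q_people = 69 * 0.066 = 4.554 m^3/s
Airflow for diesel equipment:
Q_diesel = 1376 * 0.043 = 59.168 m^3/s
Total ventilation:
Q_total = 4.554 + 59.168
= 63.722 m^3/s

63.722 m^3/s


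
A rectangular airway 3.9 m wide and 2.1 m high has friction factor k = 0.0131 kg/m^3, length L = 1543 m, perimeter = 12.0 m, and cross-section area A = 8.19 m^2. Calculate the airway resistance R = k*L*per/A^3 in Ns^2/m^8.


0.4415 Ns^2/m^8

Compute the numerator:
k * L * per = 0.0131 * 1543 * 12.0
= 242.5596
Compute the denominator:
A^3 = 8.19^3 = 549.353259
Resistance:
R = 242.5596 / 549.353259
= 0.4415 Ns^2/m^8


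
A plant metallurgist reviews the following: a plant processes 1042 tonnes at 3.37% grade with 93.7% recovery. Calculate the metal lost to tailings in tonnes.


Total metal in feed:
= 1042 * 3.37 / 100 = 35.1154 tonnes
Metal recovered:
= 35.1154 * 93.7 / 100 = 32.9031298 tonnes
Metal lost to tailings:
= 35.1154 - 32.9031298
= 2.2123 tonnes

2.2123 tonnes


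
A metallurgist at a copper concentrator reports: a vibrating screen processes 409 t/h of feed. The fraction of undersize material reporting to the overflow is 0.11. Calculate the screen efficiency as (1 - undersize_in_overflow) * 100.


Screen efficiency = (1 - fraction of undersize in overflow) * 100
= (1 - 0.11) * 100
= 0.89 * 100
= 89.0%

89.0%


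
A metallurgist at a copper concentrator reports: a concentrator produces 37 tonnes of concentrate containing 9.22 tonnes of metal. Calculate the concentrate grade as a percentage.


24.9189%

Grade = (metal in concentrate / concentrate mass) * 100
= (9.22 / 37) * 100
= 0.2491891892 * 100
= 24.9189%


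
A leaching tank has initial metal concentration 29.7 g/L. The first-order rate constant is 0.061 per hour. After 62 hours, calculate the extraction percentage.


Compute the exponent:
-k * t = -0.061 * 62 = -3.782
Remaining concentration:
C = 29.7 * exp(-3.782)
= 29.7 * 0.02277709166
= 0.6764796222 g/L
Extracted = 29.7 - 0.6764796222 = 29.02352038 g/L
Extraction % = 29.02352038 / 29.7 * 100
= 97.7223%

97.7223%


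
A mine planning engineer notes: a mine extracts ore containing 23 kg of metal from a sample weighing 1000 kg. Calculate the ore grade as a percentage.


Ore grade = (metal mass / ore mass) * 100
= (23 / 1000) * 100
= 0.023 * 100
= 2.3%

2.3%


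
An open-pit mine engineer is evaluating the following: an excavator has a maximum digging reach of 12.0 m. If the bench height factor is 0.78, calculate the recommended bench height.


Bench height = reach * factor
= 12.0 * 0.78
= 9.36 m

9.36 m


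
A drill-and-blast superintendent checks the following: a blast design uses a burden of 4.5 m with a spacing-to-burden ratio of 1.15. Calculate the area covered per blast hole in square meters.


23.2875 m^2

First, find the spacing:
Spacing = burden * ratio = 4.5 * 1.15
= 5.175 m
Then, calculate the area:
Area = burden * spacing = 4.5 * 5.175
= 23.2875 m^2


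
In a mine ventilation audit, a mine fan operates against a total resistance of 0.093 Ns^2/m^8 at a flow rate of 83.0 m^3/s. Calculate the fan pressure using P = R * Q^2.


Compute Q^2:
Q^2 = 83.0^2 = 6889.0
Compute pressure:
P = R * Q^2 = 0.093 * 6889.0
= 640.677 Pa

640.677 Pa


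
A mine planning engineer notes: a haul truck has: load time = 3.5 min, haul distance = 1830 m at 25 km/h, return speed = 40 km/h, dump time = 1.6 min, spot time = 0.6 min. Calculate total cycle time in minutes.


Convert haul speed to m/min: 25 * 1000/60 = 416.6666667 m/min
Haul time = 1830 / 416.6666667 = 4.392 min
Convert return speed to m/min: 40 * 1000/60 = 666.6666667 m/min
Return time = 1830 / 666.6666667 = 2.745 min
Total cycle time:
= 3.5 + 4.392 + 1.6 + 2.745 + 0.6
= 12.837 min

12.837 min


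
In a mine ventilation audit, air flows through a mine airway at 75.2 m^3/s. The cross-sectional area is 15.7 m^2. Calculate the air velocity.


4.7898 m/s

Velocity = flow rate / cross-sectional area
= 75.2 / 15.7
= 4.7898 m/s


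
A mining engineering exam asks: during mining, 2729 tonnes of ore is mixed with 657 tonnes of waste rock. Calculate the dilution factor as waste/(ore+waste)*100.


Total material = ore + waste
= 2729 + 657 = 3386 tonnes
Dilution = waste / total * 100
= 657 / 3386 * 100
= 0.1940342587 * 100
= 19.4034%

19.4034%


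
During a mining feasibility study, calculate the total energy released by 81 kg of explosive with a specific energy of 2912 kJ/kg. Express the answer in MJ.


235.872 MJ

Energy = mass * specific_energy / 1000
= 81 * 2912 / 1000
= 235872 / 1000
= 235.872 MJ


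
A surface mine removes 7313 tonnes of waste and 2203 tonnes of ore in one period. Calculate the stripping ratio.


3.3196

Stripping ratio = waste tonnage / ore tonnage
= 7313 / 2203
= 3.3196


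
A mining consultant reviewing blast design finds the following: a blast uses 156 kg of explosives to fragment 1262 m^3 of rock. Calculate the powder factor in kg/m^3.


Powder factor = explosive mass / rock volume
= 156 / 1262
= 0.1236 kg/m^3

0.1236 kg/m^3


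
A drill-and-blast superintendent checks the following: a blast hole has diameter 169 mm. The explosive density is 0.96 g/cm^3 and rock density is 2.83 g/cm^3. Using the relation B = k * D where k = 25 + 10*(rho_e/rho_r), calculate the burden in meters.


4.7983 m

First, compute k:
rho_e / rho_r = 0.96 / 2.83 = 0.3392226148
k = 25 + 10 * 0.3392226148 = 28.39222615
Then, compute burden:
B = k * D / 1000 = 28.39222615 * 169 / 1000
= 4798.286219 / 1000
= 4.7983 m


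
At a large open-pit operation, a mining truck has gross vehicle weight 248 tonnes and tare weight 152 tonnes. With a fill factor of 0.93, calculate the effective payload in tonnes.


89.28 tonnes

Maximum payload = gross - tare
= 248 - 152 = 96 tonnes
Effective payload = max payload * fill factor
= 96 * 0.93
= 89.28 tonnes


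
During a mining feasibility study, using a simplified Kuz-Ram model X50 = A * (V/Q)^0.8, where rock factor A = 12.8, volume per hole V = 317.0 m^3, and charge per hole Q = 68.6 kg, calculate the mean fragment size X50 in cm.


Compute V/Q:
V/Q = 317.0 / 68.6 = 4.620991254
Raise to the power 0.8:
(V/Q)^0.8 = 4.620991254^0.8 = 3.402421525
Multiply by A:
X50 = 12.8 * 3.402421525
= 43.551 cm

43.551 cm


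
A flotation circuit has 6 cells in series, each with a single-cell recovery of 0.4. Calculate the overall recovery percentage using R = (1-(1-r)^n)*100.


Complement of single-cell recovery:
1 - r = 1 - 0.4 = 0.6
Raise to power n:
(1 - r)^6 = 0.6^6 = 0.046656
Overall recovery:
R = (1 - 0.046656) * 100
= 95.3344%

95.3344%


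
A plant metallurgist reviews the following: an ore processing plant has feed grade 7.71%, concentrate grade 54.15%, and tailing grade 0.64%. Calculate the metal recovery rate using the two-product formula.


Using the two-product formula:
R = 100 * c * (f - t) / (f * (c - t))
Numerator = 100 * 54.15 * (7.71 - 0.64)
= 100 * 54.15 * 7.07
= 38284.05
Denominator = 7.71 * (54.15 - 0.64)
= 7.71 * 53.51
= 412.5621
R = 38284.05 / 412.5621
= 92.7958%

92.7958%


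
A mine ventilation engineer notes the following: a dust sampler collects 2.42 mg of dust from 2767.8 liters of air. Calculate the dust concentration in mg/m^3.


0.8743 mg/m^3

Convert liters to m^3: 1 m^3 = 1000 L
Concentration = mass / volume * 1000
= 2.42 / 2767.8 * 1000
= 0.0008743406315 * 1000
= 0.8743 mg/m^3


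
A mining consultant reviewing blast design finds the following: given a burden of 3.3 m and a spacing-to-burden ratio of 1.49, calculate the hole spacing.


Spacing = burden * ratio
= 3.3 * 1.49
= 4.917 m

4.917 m


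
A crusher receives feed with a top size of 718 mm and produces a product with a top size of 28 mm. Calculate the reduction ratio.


Reduction ratio = feed size / product size
= 718 / 28
= 25.6429

25.6429


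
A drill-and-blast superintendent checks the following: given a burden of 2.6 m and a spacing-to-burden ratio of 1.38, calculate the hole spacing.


3.588 m

Spacing = burden * ratio
= 2.6 * 1.38
= 3.588 m


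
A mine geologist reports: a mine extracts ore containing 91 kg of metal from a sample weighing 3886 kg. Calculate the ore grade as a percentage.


Ore grade = (metal mass / ore mass) * 100
= (91 / 3886) * 100
= 0.02341739578 * 100
= 2.3417%

2.3417%


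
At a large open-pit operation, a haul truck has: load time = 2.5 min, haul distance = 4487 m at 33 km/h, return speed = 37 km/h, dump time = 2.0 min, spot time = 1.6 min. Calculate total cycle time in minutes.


Convert haul speed to m/min: 33 * 1000/60 = 550 m/min
Haul time = 4487 / 550 = 8.158181818 min
Convert return speed to m/min: 37 * 1000/60 = 616.6666667 m/min
Return time = 4487 / 616.6666667 = 7.276216216 min
Total cycle time:
= 2.5 + 8.158181818 + 2.0 + 7.276216216 + 1.6
= 21.5344 min

21.5344 min


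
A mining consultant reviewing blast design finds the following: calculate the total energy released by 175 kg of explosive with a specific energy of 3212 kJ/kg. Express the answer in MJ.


562.1 MJ

Energy = mass * specific_energy / 1000
= 175 * 3212 / 1000
= 562100 / 1000
= 562.1 MJ


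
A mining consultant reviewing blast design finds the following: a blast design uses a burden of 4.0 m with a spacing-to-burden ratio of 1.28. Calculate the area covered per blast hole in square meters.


20.48 m^2

First, find the spacing:
Spacing = burden * ratio = 4.0 * 1.28
= 5.12 m
Then, calculate the area:
Area = burden * spacing = 4.0 * 5.12
= 20.48 m^2


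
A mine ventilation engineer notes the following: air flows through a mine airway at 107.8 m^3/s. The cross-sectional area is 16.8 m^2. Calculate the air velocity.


Velocity = flow rate / cross-sectional area
= 107.8 / 16.8
= 6.4167 m/s

6.4167 m/s


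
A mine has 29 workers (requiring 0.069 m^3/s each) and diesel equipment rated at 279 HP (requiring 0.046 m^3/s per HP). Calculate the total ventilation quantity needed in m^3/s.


14.835 m^3/s

Airflow for workers:
Q_people = 29 * 0.069 = 2.001 m^3/s
Airflow for diesel equipment:
Q_diesel = 279 * 0.046 = 12.834 m^3/s
Total ventilation:
Q_total = 2.001 + 12.834
= 14.835 m^3/s


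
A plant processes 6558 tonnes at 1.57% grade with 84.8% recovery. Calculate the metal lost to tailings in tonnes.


15.65 tonnes

Total metal in feed:
= 6558 * 1.57 / 100 = 102.9606 tonnes
Metal recovered:
= 102.9606 * 84.8 / 100 = 87.3105888 tonnes
Metal lost to tailings:
= 102.9606 - 87.3105888
= 15.65 tonnes


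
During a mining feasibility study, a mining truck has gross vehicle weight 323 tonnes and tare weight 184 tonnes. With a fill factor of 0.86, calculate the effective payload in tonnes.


119.54 tonnes

Maximum payload = gross - tare
= 323 - 184 = 139 tonnes
Effective payload = max payload * fill factor
= 139 * 0.86
= 119.54 tonnes


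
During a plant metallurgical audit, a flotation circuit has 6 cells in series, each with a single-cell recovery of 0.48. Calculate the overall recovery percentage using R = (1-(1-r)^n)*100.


98.0229%

Complement of single-cell recovery:
1 - r = 1 - 0.48 = 0.52
Raise to power n:
(1 - r)^6 = 0.52^6 = 0.01977060966
Overall recovery:
R = (1 - 0.01977060966) * 100
= 98.0229%


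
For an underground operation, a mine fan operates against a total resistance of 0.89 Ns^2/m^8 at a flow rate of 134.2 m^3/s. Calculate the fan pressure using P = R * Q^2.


Compute Q^2:
Q^2 = 134.2^2 = 18009.64
Compute pressure:
P = R * Q^2 = 0.89 * 18009.64
= 16028.5796 Pa

16028.5796 Pa


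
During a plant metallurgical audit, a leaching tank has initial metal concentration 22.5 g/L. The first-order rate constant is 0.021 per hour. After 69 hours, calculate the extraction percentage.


76.5195%

Compute the exponent:
-k * t = -0.021 * 69 = -1.449
Remaining concentration:
C = 22.5 * exp(-1.449)
= 22.5 * 0.2348049757
= 5.283111953 g/L
Extracted = 22.5 - 5.283111953 = 17.21688805 g/L
Extraction % = 17.21688805 / 22.5 * 100
= 76.5195%


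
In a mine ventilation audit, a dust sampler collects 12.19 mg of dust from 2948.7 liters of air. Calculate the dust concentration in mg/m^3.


Convert liters to m^3: 1 m^3 = 1000 L
Concentration = mass / volume * 1000
= 12.19 / 2948.7 * 1000
= 0.004134025164 * 1000
= 4.134 mg/m^3

4.134 mg/m^3


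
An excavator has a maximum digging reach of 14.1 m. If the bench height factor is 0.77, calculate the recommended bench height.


10.857 m

Bench height = reach * factor
= 14.1 * 0.77
= 10.857 m


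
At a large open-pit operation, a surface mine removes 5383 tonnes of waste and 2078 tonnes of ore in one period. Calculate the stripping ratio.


2.5905

Stripping ratio = waste tonnage / ore tonnage
= 5383 / 2078
= 2.5905


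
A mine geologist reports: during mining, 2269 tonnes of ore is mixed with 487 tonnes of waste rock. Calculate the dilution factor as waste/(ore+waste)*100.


17.6705%

Total material = ore + waste
= 2269 + 487 = 2756 tonnes
Dilution = waste / total * 100
= 487 / 2756 * 100
= 0.1767053701 * 100
= 17.6705%


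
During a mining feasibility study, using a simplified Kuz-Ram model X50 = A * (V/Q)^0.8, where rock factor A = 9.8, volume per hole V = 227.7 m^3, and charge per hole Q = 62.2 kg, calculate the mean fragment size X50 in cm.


Compute V/Q:
V/Q = 227.7 / 62.2 = 3.660771704
Raise to the power 0.8:
(V/Q)^0.8 = 3.660771704^0.8 = 2.823957242
Multiply by A:
X50 = 9.8 * 2.823957242
= 27.6748 cm

27.6748 cm


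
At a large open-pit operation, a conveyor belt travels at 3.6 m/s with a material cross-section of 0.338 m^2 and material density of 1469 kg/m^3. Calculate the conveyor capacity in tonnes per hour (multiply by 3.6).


Volumetric flow = speed * area
= 3.6 * 0.338 = 1.2168 m^3/s
Mass flow = volumetric * density
= 1.2168 * 1469 = 1787.4792 kg/s
Convert to t/h: multiply by 3.6
Capacity = 1787.4792 * 3.6
= 6434.9251 t/h

6434.9251 t/h


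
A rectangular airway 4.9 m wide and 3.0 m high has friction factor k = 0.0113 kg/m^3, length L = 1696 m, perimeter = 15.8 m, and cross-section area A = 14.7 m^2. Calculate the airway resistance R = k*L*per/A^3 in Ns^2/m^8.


0.0953 Ns^2/m^8

Compute the numerator:
k * L * per = 0.0113 * 1696 * 15.8
= 302.80384
Compute the denominator:
A^3 = 14.7^3 = 3176.523
Resistance:
R = 302.80384 / 3176.523
= 0.0953 Ns^2/m^8


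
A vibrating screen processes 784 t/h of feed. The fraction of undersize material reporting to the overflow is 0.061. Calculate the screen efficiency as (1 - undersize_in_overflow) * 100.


Screen efficiency = (1 - fraction of undersize in overflow) * 100
= (1 - 0.061) * 100
= 0.939 * 100
= 93.9%

93.9%


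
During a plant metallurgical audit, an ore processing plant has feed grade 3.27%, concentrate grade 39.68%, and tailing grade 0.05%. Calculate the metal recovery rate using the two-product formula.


98.5952%

Using the two-product formula:
R = 100 * c * (f - t) / (f * (c - t))
Numerator = 100 * 39.68 * (3.27 - 0.05)
= 100 * 39.68 * 3.22
= 12776.96
Denominator = 3.27 * (39.68 - 0.05)
= 3.27 * 39.63
= 129.5901
R = 12776.96 / 129.5901
= 98.5952%


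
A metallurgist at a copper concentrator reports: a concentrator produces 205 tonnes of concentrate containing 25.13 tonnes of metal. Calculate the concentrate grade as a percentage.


12.2585%

Grade = (metal in concentrate / concentrate mass) * 100
= (25.13 / 205) * 100
= 0.1225853659 * 100
= 12.2585%


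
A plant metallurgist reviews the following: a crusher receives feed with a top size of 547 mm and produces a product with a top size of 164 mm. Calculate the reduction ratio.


3.3354

Reduction ratio = feed size / product size
= 547 / 164
= 3.3354


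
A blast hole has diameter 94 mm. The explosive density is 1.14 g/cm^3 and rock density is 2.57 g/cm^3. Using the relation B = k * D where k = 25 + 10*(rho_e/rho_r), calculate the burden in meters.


First, compute k:
rho_e / rho_r = 1.14 / 2.57 = 0.4435797665
k = 25 + 10 * 0.4435797665 = 29.43579767
Then, compute burden:
B = k * D / 1000 = 29.43579767 * 94 / 1000
= 2766.964981 / 1000
= 2.767 m

2.767 m


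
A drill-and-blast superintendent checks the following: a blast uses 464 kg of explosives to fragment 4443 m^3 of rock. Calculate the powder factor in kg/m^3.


Powder factor = explosive mass / rock volume
= 464 / 4443
= 0.1044 kg/m^3

0.1044 kg/m^3


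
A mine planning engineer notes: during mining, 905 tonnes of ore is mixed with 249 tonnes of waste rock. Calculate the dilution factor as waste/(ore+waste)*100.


21.5771%

Total material = ore + waste
= 905 + 249 = 1154 tonnes
Dilution = waste / total * 100
= 249 / 1154 * 100
= 0.2157712305 * 100
= 21.5771%


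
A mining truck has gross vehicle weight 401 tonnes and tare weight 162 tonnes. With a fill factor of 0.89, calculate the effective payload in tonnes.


212.71 tonnes

Maximum payload = gross - tare
= 401 - 162 = 239 tonnes
Effective payload = max payload * fill factor
= 239 * 0.89
= 212.71 tonnes


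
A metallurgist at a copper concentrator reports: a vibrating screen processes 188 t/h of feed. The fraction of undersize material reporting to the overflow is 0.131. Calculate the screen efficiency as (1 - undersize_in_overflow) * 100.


86.9%

Screen efficiency = (1 - fraction of undersize in overflow) * 100
= (1 - 0.131) * 100
= 0.869 * 100
= 86.9%


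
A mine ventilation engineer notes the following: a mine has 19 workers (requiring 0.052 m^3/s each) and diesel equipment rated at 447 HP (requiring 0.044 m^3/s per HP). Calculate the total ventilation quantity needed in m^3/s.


Airflow for workers:
Q_people = 19 * 0.052 = 0.988 m^3/s
Airflow for diesel equipment:
Q_diesel = 447 * 0.044 = 19.668 m^3/s
Total ventilation:
Q_total = 0.988 + 19.668
= 20.656 m^3/s

20.656 m^3/s


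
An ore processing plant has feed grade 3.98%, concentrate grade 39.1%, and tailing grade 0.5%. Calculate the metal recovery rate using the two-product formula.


Using the two-product formula:
R = 100 * c * (f - t) / (f * (c - t))
Numerator = 100 * 39.1 * (3.98 - 0.5)
= 100 * 39.1 * 3.48
= 13606.8
Denominator = 3.98 * (39.1 - 0.5)
= 3.98 * 38.6
= 153.628
R = 13606.8 / 153.628
= 88.5698%

88.5698%


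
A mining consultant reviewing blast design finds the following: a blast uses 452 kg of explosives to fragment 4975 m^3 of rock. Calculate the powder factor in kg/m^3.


0.0909 kg/m^3

Powder factor = explosive mass / rock volume
= 452 / 4975
= 0.0909 kg/m^3


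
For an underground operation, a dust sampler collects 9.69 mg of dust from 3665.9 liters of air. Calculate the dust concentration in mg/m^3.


2.6433 mg/m^3

Convert liters to m^3: 1 m^3 = 1000 L
Concentration = mass / volume * 1000
= 9.69 / 3665.9 * 1000
= 0.002643279959 * 1000
= 2.6433 mg/m^3


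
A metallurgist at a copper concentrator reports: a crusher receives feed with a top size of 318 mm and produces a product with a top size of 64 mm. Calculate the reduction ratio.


4.9688

Reduction ratio = feed size / product size
= 318 / 64
= 4.9688


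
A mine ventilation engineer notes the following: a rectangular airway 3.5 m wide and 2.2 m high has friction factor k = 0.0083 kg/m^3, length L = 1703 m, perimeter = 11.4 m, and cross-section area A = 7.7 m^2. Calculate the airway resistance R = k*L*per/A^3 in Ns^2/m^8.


Compute the numerator:
k * L * per = 0.0083 * 1703 * 11.4
= 161.13786
Compute the denominator:
A^3 = 7.7^3 = 456.533
Resistance:
R = 161.13786 / 456.533
= 0.353 Ns^2/m^8

0.353 Ns^2/m^8


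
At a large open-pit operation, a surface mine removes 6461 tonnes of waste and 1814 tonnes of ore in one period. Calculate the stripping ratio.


3.5617

Stripping ratio = waste tonnage / ore tonnage
= 6461 / 1814
= 3.5617


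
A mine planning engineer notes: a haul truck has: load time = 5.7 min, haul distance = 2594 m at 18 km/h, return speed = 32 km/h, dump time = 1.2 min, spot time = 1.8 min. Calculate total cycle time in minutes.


22.2104 min

Convert haul speed to m/min: 18 * 1000/60 = 300 m/min
Haul time = 2594 / 300 = 8.646666667 min
Convert return speed to m/min: 32 * 1000/60 = 533.3333333 m/min
Return time = 2594 / 533.3333333 = 4.86375 min
Total cycle time:
= 5.7 + 8.646666667 + 1.2 + 4.86375 + 1.8
= 22.2104 min


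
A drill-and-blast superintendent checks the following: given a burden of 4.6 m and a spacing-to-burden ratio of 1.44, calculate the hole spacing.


6.624 m

Spacing = burden * ratio
= 4.6 * 1.44
= 6.624 m


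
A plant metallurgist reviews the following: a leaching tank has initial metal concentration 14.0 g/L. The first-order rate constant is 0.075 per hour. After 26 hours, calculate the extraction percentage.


Compute the exponent:
-k * t = -0.075 * 26 = -1.95
Remaining concentration:
C = 14.0 * exp(-1.95)
= 14.0 * 0.1422740716
= 1.991837002 g/L
Extracted = 14.0 - 1.991837002 = 12.008163 g/L
Extraction % = 12.008163 / 14.0 * 100
= 85.7726%

85.7726%


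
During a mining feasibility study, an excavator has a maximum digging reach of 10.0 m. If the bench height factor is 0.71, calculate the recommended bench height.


7.1 m

Bench height = reach * factor
= 10.0 * 0.71
= 7.1 m


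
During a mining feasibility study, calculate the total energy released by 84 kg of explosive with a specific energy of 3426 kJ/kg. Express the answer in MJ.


287.784 MJ

Energy = mass * specific_energy / 1000
= 84 * 3426 / 1000
= 287784 / 1000
= 287.784 MJ


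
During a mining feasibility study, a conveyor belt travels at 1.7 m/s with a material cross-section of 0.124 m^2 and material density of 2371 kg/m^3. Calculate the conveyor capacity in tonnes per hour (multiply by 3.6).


Volumetric flow = speed * area
= 1.7 * 0.124 = 0.2108 m^3/s
Mass flow = volumetric * density
= 0.2108 * 2371 = 499.8068 kg/s
Convert to t/h: multiply by 3.6
Capacity = 499.8068 * 3.6
= 1799.3045 t/h

1799.3045 t/h


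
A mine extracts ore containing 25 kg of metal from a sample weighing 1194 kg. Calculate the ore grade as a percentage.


Ore grade = (metal mass / ore mass) * 100
= (25 / 1194) * 100
= 0.02093802345 * 100
= 2.0938%

2.0938%


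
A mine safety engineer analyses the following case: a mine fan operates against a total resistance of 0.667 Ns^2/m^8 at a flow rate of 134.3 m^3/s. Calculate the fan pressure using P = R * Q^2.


12030.3388 Pa

Compute Q^2:
Q^2 = 134.3^2 = 18036.49
Compute pressure:
P = R * Q^2 = 0.667 * 18036.49
= 12030.3388 Pa


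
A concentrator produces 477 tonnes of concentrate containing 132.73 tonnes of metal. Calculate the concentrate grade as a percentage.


Grade = (metal in concentrate / concentrate mass) * 100
= (132.73 / 477) * 100
= 0.2782599581 * 100
= 27.826%

27.826%


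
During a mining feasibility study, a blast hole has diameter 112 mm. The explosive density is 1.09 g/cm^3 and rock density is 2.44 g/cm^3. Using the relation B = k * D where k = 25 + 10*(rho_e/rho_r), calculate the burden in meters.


3.3003 m

First, compute k:
rho_e / rho_r = 1.09 / 2.44 = 0.4467213115
k = 25 + 10 * 0.4467213115 = 29.46721311
Then, compute burden:
B = k * D / 1000 = 29.46721311 * 112 / 1000
= 3300.327869 / 1000
= 3.3003 m


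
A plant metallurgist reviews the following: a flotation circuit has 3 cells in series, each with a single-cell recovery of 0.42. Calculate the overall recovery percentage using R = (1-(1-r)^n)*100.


80.4888%

Complement of single-cell recovery:
1 - r = 1 - 0.42 = 0.58
Raise to power n:
(1 - r)^3 = 0.58^3 = 0.195112
Overall recovery:
R = (1 - 0.195112) * 100
= 80.4888%


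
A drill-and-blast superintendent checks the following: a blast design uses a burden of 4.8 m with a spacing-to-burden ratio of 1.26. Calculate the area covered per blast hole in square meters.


29.0304 m^2

First, find the spacing:
Spacing = burden * ratio = 4.8 * 1.26
= 6.048 m
Then, calculate the area:
Area = burden * spacing = 4.8 * 6.048
= 29.0304 m^2


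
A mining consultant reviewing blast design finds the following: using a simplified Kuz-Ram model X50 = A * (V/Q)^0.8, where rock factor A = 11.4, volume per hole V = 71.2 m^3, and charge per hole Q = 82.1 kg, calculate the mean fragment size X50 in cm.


10.1722 cm

Compute V/Q:
V/Q = 71.2 / 82.1 = 0.8672350792
Raise to the power 0.8:
(V/Q)^0.8 = 0.8672350792^0.8 = 0.8922970747
Multiply by A:
X50 = 11.4 * 0.8922970747
= 10.1722 cm


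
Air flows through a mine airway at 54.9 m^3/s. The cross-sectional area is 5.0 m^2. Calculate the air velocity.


Velocity = flow rate / cross-sectional area
= 54.9 / 5.0
= 10.98 m/s

10.98 m/s


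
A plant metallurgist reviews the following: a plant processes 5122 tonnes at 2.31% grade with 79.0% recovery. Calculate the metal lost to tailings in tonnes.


24.8468 tonnes

Total metal in feed:
= 5122 * 2.31 / 100 = 118.3182 tonnes
Metal recovered:
= 118.3182 * 79.0 / 100 = 93.471378 tonnes
Metal lost to tailings:
= 118.3182 - 93.471378
= 24.8468 tonnes


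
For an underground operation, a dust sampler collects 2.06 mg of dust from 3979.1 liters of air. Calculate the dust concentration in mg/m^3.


Convert liters to m^3: 1 m^3 = 1000 L
Concentration = mass / volume * 1000
= 2.06 / 3979.1 * 1000
= 0.0005177050087 * 1000
= 0.5177 mg/m^3

0.5177 mg/m^3


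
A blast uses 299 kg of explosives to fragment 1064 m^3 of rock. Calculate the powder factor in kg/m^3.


Powder factor = explosive mass / rock volume
= 299 / 1064
= 0.281 kg/m^3

0.281 kg/m^3


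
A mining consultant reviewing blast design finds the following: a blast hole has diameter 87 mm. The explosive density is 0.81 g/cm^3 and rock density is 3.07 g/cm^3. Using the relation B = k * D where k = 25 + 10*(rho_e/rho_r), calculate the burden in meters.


First, compute k:
rho_e / rho_r = 0.81 / 3.07 = 0.2638436482
k = 25 + 10 * 0.2638436482 = 27.63843648
Then, compute burden:
B = k * D / 1000 = 27.63843648 * 87 / 1000
= 2404.543974 / 1000
= 2.4045 m

2.4045 m


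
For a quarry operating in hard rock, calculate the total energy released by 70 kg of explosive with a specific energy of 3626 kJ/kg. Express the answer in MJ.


Energy = mass * specific_energy / 1000
= 70 * 3626 / 1000
= 253820 / 1000
= 253.82 MJ

253.82 MJ


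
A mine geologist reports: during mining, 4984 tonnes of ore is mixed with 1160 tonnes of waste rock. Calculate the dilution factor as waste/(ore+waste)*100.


Total material = ore + waste
= 4984 + 1160 = 6144 tonnes
Dilution = waste / total * 100
= 1160 / 6144 * 100
= 0.1888020833 * 100
= 18.8802%

18.8802%


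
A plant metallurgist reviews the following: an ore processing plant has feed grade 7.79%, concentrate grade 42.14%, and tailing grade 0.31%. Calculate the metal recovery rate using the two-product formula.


96.7321%

Using the two-product formula:
R = 100 * c * (f - t) / (f * (c - t))
Numerator = 100 * 42.14 * (7.79 - 0.31)
= 100 * 42.14 * 7.48
= 31520.72
Denominator = 7.79 * (42.14 - 0.31)
= 7.79 * 41.83
= 325.8557
R = 31520.72 / 325.8557
= 96.7321%


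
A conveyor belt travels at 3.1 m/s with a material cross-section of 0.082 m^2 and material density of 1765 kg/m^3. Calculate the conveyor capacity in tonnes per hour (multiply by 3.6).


1615.1868 t/h

Volumetric flow = speed * area
= 3.1 * 0.082 = 0.2542 m^3/s
Mass flow = volumetric * density
= 0.2542 * 1765 = 448.663 kg/s
Convert to t/h: multiply by 3.6
Capacity = 448.663 * 3.6
= 1615.1868 t/h


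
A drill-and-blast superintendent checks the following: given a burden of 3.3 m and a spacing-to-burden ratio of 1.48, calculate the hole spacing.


4.884 m

Spacing = burden * ratio
= 3.3 * 1.48
= 4.884 m


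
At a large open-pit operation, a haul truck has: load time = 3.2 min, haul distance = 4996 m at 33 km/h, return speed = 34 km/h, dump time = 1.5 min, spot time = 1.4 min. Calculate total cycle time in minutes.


24.0001 min

Convert haul speed to m/min: 33 * 1000/60 = 550 m/min
Haul time = 4996 / 550 = 9.083636364 min
Convert return speed to m/min: 34 * 1000/60 = 566.6666667 m/min
Return time = 4996 / 566.6666667 = 8.816470588 min
Total cycle time:
= 3.2 + 9.083636364 + 1.5 + 8.816470588 + 1.4
= 24.0001 min


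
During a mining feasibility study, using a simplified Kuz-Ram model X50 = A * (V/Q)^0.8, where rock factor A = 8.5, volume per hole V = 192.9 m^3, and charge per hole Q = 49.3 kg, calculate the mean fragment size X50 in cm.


Compute V/Q:
V/Q = 192.9 / 49.3 = 3.912778905
Raise to the power 0.8:
(V/Q)^0.8 = 3.912778905^0.8 = 2.978435823
Multiply by A:
X50 = 8.5 * 2.978435823
= 25.3167 cm

25.3167 cm


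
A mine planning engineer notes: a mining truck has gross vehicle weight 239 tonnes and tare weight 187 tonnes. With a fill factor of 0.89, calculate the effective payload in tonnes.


Maximum payload = gross - tare
= 239 - 187 = 52 tonnes
Effective payload = max payload * fill factor
= 52 * 0.89
= 46.28 tonnes

46.28 tonnes


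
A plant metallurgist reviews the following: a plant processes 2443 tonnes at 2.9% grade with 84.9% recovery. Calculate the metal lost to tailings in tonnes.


Total metal in feed:
= 2443 * 2.9 / 100 = 70.847 tonnes
Metal recovered:
= 70.847 * 84.9 / 100 = 60.149103 tonnes
Metal lost to tailings:
= 70.847 - 60.149103
= 10.6979 tonnes

10.6979 tonnes


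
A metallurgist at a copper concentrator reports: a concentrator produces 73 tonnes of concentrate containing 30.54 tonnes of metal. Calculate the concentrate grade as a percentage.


41.8356%

Grade = (metal in concentrate / concentrate mass) * 100
= (30.54 / 73) * 100
= 0.4183561644 * 100
= 41.8356%


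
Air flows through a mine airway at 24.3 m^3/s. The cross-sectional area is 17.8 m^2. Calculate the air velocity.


Velocity = flow rate / cross-sectional area
= 24.3 / 17.8
= 1.3652 m/s

1.3652 m/s


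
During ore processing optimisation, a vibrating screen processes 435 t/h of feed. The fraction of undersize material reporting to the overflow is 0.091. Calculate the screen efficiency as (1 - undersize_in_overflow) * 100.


90.9%

Screen efficiency = (1 - fraction of undersize in overflow) * 100
= (1 - 0.091) * 100
= 0.909 * 100
= 90.9%


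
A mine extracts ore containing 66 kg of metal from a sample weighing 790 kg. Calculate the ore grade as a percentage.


Ore grade = (metal mass / ore mass) * 100
= (66 / 790) * 100
= 0.0835443038 * 100
= 8.3544%

8.3544%


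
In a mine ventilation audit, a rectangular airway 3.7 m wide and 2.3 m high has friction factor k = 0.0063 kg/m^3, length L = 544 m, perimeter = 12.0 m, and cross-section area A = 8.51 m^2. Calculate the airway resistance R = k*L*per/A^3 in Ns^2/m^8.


Compute the numerator:
k * L * per = 0.0063 * 544 * 12.0
= 41.1264
Compute the denominator:
A^3 = 8.51^3 = 616.295051
Resistance:
R = 41.1264 / 616.295051
= 0.0667 Ns^2/m^8

0.0667 Ns^2/m^8


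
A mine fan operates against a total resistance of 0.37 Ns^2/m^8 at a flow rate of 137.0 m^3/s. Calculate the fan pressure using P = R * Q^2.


6944.53 Pa

Compute Q^2:
Q^2 = 137.0^2 = 18769.0
Compute pressure:
P = R * Q^2 = 0.37 * 18769.0
= 6944.53 Pa
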